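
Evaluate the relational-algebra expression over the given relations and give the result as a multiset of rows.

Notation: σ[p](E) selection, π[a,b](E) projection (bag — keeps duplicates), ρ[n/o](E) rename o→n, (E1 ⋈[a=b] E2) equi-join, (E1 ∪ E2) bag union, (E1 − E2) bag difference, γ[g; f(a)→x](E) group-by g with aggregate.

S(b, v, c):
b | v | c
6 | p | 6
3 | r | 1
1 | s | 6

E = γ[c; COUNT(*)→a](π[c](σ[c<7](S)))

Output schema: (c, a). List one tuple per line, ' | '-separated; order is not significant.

Per-node cardinality:
  S → 3
  σ[c<7](S) → 3
  π[c](σ[c<7](S)) → 3
  γ[c; COUNT(*)→a](π[c](σ[c<7](S))) → 2

== RESULT ==
c | a
1 | 1
6 | 2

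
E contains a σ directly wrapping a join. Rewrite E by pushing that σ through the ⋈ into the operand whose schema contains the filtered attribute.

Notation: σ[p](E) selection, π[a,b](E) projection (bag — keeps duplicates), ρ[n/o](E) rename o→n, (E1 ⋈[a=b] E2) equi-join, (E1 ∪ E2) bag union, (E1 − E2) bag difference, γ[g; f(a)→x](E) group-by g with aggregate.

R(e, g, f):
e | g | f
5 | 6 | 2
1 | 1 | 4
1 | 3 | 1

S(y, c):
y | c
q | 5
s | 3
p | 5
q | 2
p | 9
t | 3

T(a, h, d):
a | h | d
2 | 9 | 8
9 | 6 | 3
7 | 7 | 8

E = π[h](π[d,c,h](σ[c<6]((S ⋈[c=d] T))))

σ filters on c, owned by the left side.
E' = π[h](π[d,c,h]((σ[c<6](S) ⋈[c=d] T)))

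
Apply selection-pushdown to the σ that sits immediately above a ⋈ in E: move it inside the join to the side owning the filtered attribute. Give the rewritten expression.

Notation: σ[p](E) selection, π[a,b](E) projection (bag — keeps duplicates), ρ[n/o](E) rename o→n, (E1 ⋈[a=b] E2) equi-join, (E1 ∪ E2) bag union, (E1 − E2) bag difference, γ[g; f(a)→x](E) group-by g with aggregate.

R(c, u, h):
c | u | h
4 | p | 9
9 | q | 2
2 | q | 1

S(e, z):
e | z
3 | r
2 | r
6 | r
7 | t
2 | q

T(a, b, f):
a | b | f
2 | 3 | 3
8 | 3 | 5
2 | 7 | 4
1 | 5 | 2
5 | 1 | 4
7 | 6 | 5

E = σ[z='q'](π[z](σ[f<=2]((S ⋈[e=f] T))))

σ filters on f, owned by the right side.
E' = σ[z='q'](π[z]((S ⋈[e=f] σ[f<=2](T))))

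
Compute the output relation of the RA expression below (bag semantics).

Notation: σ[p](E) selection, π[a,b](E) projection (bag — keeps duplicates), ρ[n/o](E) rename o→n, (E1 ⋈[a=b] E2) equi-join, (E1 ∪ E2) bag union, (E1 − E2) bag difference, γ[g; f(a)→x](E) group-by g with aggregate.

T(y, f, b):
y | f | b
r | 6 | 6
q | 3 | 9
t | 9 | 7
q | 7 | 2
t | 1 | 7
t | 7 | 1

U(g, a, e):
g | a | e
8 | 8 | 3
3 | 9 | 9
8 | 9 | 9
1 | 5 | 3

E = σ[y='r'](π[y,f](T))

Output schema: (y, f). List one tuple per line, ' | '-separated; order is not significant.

Per-node cardinality:
  T → 6
  π[y,f](T) → 6
  σ[y='r'](π[y,f](T)) → 1

== RESULT ==
y | f
r | 6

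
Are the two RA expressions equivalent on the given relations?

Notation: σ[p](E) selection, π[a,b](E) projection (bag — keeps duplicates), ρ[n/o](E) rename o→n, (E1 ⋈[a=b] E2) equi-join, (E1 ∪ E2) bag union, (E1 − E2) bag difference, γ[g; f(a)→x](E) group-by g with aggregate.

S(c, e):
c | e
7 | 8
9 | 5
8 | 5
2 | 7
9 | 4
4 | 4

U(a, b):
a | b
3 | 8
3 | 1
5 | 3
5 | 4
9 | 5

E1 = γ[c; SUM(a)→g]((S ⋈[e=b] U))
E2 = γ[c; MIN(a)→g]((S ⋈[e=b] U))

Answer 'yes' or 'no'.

E1 subexpression sizes:
  S → 6
  U → 5
  (S ⋈[e=b] U) → 5
  γ[c; SUM(a)→g]((S ⋈[e=b] U)) → 4
E2 subexpression sizes:
  S → 6
  U → 5
  (S ⋈[e=b] U) → 5
  γ[c; MIN(a)→g]((S ⋈[e=b] U)) → 4

E1 result:
c | g
4 | 5
7 | 3
8 | 9
9 | 14
E2 result:
c | g
4 | 5
7 | 3
8 | 9
9 | 5
Witness: (9, 5) appears 0× in E1 but 1× in E2.

no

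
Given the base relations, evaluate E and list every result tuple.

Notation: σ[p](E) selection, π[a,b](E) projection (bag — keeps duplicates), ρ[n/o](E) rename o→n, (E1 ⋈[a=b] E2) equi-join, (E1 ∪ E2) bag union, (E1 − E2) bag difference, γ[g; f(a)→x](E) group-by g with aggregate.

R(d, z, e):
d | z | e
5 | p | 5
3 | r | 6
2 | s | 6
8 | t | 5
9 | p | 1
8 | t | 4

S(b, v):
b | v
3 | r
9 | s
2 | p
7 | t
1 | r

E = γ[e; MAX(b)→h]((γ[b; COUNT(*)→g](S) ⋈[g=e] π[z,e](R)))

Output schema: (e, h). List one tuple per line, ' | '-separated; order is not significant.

Subexpression sizes:
  S → 5
  γ[b; COUNT(*)→g](S) → 5
  R → 6
  π[z,e](R) → 6
  (γ[b; COUNT(*)→g](S) ⋈[g=e] π[z,e](R)) → 5
  γ[e; MAX(b)→h]((γ[b; COUNT(*)→g](S) ⋈[g=e] π[z,e](R))) → 1

== RESULT ==
e | h
1 | 9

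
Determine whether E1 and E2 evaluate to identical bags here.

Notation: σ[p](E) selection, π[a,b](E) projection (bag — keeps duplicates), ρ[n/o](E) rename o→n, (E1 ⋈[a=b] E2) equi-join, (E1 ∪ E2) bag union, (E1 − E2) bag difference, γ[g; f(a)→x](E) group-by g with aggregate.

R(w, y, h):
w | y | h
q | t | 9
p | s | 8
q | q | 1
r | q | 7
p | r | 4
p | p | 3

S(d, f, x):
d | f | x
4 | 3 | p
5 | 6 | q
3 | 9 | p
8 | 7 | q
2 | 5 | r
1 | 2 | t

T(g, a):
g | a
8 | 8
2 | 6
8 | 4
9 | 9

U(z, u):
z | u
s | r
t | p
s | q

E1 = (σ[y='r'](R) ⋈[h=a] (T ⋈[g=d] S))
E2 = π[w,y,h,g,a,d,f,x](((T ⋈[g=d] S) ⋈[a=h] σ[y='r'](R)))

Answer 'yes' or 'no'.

E1 stepwise |·|:
  R → 6
  σ[y='r'](R) → 1
  T → 4
  S → 6
  (T ⋈[g=d] S) → 3
  (σ[y='r'](R) ⋈[h=a] (T ⋈[g=d] S)) → 1
E2 stepwise |·|:
  T → 4
  S → 6
  (T ⋈[g=d] S) → 3
  R → 6
  σ[y='r'](R) → 1
  ((T ⋈[g=d] S) ⋈[a=h] σ[y='r'](R)) → 1
  π[w,y,h,g,a,d,f,x](((T ⋈[g=d] S) ⋈[a=h] σ[y='r'](R))) → 1

E1 and E2 produce the same multiset:
w | y | h | g | a | d | f | x
p | r | 4 | 8 | 4 | 8 | 7 | q

yes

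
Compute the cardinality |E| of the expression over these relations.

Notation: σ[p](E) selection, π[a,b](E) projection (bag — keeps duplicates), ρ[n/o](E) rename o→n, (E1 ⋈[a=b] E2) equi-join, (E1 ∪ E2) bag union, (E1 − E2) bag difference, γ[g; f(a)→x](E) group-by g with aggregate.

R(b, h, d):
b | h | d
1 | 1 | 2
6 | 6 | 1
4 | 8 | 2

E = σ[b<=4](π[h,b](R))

Stepwise |·|:
  R → 3
  π[h,b](R) → 3
  σ[b<=4](π[h,b](R)) → 2

|E| = 2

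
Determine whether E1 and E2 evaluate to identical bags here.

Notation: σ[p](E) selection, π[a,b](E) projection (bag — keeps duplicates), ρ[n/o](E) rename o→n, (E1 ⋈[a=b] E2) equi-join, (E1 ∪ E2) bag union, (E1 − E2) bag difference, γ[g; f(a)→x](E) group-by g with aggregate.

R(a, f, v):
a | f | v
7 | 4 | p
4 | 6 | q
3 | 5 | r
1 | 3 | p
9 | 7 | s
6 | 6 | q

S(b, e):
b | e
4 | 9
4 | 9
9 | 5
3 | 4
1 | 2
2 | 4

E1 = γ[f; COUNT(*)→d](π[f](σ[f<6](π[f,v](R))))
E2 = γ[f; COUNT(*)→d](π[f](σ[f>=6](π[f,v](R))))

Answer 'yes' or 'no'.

E1 per-node cardinality:
  R → 6
  π[f,v](R) → 6
  σ[f<6](π[f,v](R)) → 3
  π[f](σ[f<6](π[f,v](R))) → 3
  γ[f; COUNT(*)→d](π[f](σ[f<6](π[f,v](R)))) → 3
E2 per-node cardinality:
  R → 6
  π[f,v](R) → 6
  σ[f>=6](π[f,v](R)) → 3
  π[f](σ[f>=6](π[f,v](R))) → 3
  γ[f; COUNT(*)→d](π[f](σ[f>=6](π[f,v](R)))) → 2

E1 result:
f | d
3 | 1
4 | 1
5 | 1
E2 result:
f | d
6 | 2
7 | 1
Witness: (6, 2) appears 0× in E1 but 1× in E2.

no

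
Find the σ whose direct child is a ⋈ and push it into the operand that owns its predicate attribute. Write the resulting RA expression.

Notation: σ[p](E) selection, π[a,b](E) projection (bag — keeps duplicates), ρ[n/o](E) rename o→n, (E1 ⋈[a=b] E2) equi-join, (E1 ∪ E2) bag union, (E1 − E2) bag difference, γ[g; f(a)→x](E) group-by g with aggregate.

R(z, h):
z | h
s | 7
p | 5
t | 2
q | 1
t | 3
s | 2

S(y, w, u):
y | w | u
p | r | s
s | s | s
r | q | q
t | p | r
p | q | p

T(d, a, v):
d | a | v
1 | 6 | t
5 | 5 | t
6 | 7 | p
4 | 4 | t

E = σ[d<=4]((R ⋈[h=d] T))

σ filters on d, owned by the right side.
E' = (R ⋈[h=d] σ[d<=4](T))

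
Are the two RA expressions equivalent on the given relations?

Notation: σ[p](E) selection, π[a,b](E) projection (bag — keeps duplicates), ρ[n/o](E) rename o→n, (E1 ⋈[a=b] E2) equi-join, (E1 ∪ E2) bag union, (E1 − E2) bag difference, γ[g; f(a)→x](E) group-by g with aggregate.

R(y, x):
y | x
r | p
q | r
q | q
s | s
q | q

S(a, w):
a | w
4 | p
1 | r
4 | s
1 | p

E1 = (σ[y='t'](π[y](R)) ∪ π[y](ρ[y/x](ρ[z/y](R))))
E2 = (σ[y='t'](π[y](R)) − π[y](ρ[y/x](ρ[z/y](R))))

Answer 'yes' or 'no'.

E1 per-node cardinality:
  R → 5
  π[y](R) → 5
  σ[y='t'](π[y](R)) → 0
  R → 5
  ρ[z/y](R) → 5
  ρ[y/x](ρ[z/y](R)) → 5
  π[y](ρ[y/x](ρ[z/y](R))) → 5
  (σ[y='t'](π[y](R)) ∪ π[y](ρ[y/x](ρ[z/y](R)))) → 5
E2 per-node cardinality:
  R → 5
  π[y](R) → 5
  σ[y='t'](π[y](R)) → 0
  R → 5
  ρ[z/y](R) → 5
  ρ[y/x](ρ[z/y](R)) → 5
  π[y](ρ[y/x](ρ[z/y](R))) → 5
  (σ[y='t'](π[y](R)) − π[y](ρ[y/x](ρ[z/y](R)))) → 0

E1 result:
y
p
q
q
r
s
E2 result:
y
(0 rows)
Witness: ('p',) appears 1× in E1 but 0× in E2.

no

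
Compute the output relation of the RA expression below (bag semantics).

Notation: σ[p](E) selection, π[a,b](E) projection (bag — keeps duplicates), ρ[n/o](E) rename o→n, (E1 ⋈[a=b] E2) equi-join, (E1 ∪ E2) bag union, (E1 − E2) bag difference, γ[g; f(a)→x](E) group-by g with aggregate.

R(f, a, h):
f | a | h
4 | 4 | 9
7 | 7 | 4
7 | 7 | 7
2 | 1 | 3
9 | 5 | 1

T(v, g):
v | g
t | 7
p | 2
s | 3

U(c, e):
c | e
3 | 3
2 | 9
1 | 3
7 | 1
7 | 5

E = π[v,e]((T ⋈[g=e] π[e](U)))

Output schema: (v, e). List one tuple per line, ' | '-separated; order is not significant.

Subexpression sizes:
  T → 3
  U → 5
  π[e](U) → 5
  (T ⋈[g=e] π[e](U)) → 2
  π[v,e]((T ⋈[g=e] π[e](U))) → 2

== RESULT ==
v | e
s | 3
s | 3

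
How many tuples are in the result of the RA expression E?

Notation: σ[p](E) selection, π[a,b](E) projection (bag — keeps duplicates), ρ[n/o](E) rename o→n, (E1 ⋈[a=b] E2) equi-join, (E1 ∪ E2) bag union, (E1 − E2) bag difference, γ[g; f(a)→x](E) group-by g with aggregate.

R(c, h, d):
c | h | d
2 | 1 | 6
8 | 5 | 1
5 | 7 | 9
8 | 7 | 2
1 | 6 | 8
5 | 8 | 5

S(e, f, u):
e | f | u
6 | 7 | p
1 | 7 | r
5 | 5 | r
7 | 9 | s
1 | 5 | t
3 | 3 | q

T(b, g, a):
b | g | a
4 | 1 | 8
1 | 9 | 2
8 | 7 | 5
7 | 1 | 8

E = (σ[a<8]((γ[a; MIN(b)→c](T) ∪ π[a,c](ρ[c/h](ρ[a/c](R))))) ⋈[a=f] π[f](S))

Per-node cardinality:
  T → 4
  γ[a; MIN(b)→c](T) → 3
  R → 6
  ρ[a/c](R) → 6
  ρ[c/h](ρ[a/c](R)) → 6
  π[a,c](ρ[c/h](ρ[a/c](R))) → 6
  (γ[a; MIN(b)→c](T) ∪ π[a,c](ρ[c/h](ρ[a/c](R)))) → 9
  σ[a<8]((γ[a; MIN(b)→c](T) ∪ π[a,c](ρ[c/h](ρ[a/c](R))))) → 6
  S → 6
  π[f](S) → 6
  (σ[a<8]((γ[a; MIN(b)→c](T) ∪ π[a,c](ρ[c/h](ρ[a/c](R))))) ⋈[a=f] π[f](S)) → 6

|E| = 6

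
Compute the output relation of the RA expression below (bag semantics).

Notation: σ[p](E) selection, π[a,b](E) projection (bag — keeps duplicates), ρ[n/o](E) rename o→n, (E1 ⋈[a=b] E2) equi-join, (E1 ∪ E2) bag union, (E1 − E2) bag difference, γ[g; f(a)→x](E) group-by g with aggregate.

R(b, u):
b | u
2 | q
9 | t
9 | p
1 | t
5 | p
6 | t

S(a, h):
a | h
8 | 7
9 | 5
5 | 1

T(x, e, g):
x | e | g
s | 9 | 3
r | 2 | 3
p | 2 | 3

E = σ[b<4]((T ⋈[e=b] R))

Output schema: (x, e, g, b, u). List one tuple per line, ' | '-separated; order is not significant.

Row counts bottom-up:
  T → 3
  R → 6
  (T ⋈[e=b] R) → 4
  σ[b<4]((T ⋈[e=b] R)) → 2

== RESULT ==
x | e | g | b | u
p | 2 | 3 | 2 | q
r | 2 | 3 | 2 | q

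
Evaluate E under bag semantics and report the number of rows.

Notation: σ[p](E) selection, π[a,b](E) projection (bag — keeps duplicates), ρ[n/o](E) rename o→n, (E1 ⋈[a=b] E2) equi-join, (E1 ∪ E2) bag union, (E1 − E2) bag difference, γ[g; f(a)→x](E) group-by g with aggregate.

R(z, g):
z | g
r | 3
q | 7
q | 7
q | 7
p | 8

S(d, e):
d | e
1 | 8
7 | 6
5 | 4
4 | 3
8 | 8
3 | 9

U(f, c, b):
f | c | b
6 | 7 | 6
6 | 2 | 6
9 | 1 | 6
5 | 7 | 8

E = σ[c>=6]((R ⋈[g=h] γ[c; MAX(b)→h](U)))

Per-node cardinality:
  R → 5
  U → 4
  γ[c; MAX(b)→h](U) → 3
  (R ⋈[g=h] γ[c; MAX(b)→h](U)) → 1
  σ[c>=6]((R ⋈[g=h] γ[c; MAX(b)→h](U))) → 1

|E| = 1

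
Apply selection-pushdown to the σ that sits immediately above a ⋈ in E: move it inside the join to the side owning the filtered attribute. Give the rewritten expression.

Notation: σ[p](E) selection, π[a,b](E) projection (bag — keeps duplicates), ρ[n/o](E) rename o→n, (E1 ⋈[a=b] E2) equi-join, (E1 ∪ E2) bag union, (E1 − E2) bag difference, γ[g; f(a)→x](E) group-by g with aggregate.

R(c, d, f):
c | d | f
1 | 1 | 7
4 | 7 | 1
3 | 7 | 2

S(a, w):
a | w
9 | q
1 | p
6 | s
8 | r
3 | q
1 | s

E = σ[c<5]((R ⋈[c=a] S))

σ filters on c, owned by the left side.
E' = (σ[c<5](R) ⋈[c=a] S)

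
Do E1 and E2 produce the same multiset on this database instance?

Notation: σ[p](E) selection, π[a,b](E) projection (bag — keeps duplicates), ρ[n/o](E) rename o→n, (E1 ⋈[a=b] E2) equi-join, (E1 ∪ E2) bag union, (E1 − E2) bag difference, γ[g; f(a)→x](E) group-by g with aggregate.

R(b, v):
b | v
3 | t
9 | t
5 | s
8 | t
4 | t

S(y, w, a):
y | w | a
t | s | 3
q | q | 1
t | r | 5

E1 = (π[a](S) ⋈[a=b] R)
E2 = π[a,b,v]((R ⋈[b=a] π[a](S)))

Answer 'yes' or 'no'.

E1 stepwise |·|:
  S → 3
  π[a](S) → 3
  R → 5
  (π[a](S) ⋈[a=b] R) → 2
E2 stepwise |·|:
  R → 5
  S → 3
  π[a](S) → 3
  (R ⋈[b=a] π[a](S)) → 2
  π[a,b,v]((R ⋈[b=a] π[a](S))) → 2

E1 and E2 produce the same multiset:
a | b | v
3 | 3 | t
5 | 5 | s

yes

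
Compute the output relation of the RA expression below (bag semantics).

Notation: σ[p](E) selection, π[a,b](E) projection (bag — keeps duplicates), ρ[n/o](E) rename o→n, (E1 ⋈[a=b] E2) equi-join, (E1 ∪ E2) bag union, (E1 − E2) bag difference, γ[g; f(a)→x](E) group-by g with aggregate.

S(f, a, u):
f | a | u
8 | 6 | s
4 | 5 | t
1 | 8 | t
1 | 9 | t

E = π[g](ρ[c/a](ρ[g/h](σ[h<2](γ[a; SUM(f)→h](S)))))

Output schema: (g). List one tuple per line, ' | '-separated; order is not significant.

Subexpression sizes:
  S → 4
  γ[a; SUM(f)→h](S) → 4
  σ[h<2](γ[a; SUM(f)→h](S)) → 2
  ρ[g/h](σ[h<2](γ[a; SUM(f)→h](S))) → 2
  ρ[c/a](ρ[g/h](σ[h<2](γ[a; SUM(f)→h](S)))) → 2
  π[g](ρ[c/a](ρ[g/h](σ[h<2](γ[a; SUM(f)→h](S))))) → 2

== RESULT ==
g
1
1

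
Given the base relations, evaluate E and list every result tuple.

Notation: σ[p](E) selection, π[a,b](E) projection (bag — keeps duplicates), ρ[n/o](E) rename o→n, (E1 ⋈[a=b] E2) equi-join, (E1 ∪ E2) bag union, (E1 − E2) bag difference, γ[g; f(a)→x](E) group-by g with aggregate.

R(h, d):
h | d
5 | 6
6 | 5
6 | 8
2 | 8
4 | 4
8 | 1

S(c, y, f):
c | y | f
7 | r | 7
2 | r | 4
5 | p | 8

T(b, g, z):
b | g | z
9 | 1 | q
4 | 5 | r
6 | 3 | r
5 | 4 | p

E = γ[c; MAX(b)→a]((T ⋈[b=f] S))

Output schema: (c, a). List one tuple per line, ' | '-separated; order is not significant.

Per-node cardinality:
  T → 4
  S → 3
  (T ⋈[b=f] S) → 1
  γ[c; MAX(b)→a]((T ⋈[b=f] S)) → 1

== RESULT ==
c | a
2 | 4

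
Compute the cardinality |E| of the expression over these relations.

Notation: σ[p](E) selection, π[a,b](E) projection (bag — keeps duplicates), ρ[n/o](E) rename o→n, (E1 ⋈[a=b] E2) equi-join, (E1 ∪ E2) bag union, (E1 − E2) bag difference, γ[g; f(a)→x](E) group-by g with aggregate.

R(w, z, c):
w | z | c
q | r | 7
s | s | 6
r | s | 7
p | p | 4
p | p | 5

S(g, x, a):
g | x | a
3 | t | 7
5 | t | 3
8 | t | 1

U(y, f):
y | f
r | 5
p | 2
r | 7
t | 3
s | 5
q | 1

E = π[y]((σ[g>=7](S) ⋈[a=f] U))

Stepwise |·|:
  S → 3
  σ[g>=7](S) → 1
  U → 6
  (σ[g>=7](S) ⋈[a=f] U) → 1
  π[y]((σ[g>=7](S) ⋈[a=f] U)) → 1

|E| = 1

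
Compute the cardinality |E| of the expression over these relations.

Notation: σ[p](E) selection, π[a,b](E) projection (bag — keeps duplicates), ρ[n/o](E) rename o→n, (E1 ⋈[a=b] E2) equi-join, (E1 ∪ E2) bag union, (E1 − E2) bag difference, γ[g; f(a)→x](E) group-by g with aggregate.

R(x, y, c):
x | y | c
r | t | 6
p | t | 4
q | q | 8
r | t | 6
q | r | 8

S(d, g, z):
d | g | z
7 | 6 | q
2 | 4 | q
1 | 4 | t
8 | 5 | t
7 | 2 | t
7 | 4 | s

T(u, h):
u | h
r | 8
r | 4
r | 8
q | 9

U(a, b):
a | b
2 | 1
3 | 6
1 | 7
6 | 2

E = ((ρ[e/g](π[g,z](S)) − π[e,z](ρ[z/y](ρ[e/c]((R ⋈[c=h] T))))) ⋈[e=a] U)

Subexpression sizes:
  S → 6
  π[g,z](S) → 6
  ρ[e/g](π[g,z](S)) → 6
  R → 5
  T → 4
  (R ⋈[c=h] T) → 5
  ρ[e/c]((R ⋈[c=h] T)) → 5
  ρ[z/y](ρ[e/c]((R ⋈[c=h] T))) → 5
  π[e,z](ρ[z/y](ρ[e/c]((R ⋈[c=h] T)))) → 5
  (ρ[e/g](π[g,z](S)) − π[e,z](ρ[z/y](ρ[e/c]((R ⋈[c=h] T))))) → 5
  U → 4
  ((ρ[e/g](π[g,z](S)) − π[e,z](ρ[z/y](ρ[e/c]((R ⋈[c=h] T))))) ⋈[e=a] U) → 2

|E| = 2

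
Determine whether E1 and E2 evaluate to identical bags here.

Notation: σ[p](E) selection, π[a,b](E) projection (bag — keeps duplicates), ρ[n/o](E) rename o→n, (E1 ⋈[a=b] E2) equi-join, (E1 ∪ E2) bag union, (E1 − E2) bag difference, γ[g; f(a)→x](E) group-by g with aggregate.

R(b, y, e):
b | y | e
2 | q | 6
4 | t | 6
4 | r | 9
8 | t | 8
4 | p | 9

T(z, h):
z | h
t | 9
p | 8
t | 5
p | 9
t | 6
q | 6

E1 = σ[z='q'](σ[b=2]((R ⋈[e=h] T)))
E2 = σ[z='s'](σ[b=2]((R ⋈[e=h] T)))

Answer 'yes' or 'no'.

E1 stepwise |·|:
  R → 5
  T → 6
  (R ⋈[e=h] T) → 9
  σ[b=2]((R ⋈[e=h] T)) → 2
  σ[z='q'](σ[b=2]((R ⋈[e=h] T))) → 1
E2 stepwise |·|:
  R → 5
  T → 6
  (R ⋈[e=h] T) → 9
  σ[b=2]((R ⋈[e=h] T)) → 2
  σ[z='s'](σ[b=2]((R ⋈[e=h] T))) → 0

E1 result:
b | y | e | z | h
2 | q | 6 | q | 6
E2 result:
b | y | e | z | h
(0 rows)
Witness: (2, 'q', 6, 'q', 6) appears 1× in E1 but 0× in E2.

no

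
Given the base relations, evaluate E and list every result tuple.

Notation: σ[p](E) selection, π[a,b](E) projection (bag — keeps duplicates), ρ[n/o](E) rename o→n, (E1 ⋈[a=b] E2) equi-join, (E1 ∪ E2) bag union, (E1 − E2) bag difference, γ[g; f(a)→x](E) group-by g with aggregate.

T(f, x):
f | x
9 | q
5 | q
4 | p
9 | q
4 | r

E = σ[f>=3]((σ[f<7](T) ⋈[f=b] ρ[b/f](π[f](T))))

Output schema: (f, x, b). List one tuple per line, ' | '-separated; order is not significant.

Stepwise |·|:
  T → 5
  σ[f<7](T) → 3
  T → 5
  π[f](T) → 5
  ρ[b/f](π[f](T)) → 5
  (σ[f<7](T) ⋈[f=b] ρ[b/f](π[f](T))) → 5
  σ[f>=3]((σ[f<7](T) ⋈[f=b] ρ[b/f](π[f](T)))) → 5

== RESULT ==
f | x | b
4 | p | 4
4 | p | 4
4 | r | 4
4 | r | 4
5 | q | 5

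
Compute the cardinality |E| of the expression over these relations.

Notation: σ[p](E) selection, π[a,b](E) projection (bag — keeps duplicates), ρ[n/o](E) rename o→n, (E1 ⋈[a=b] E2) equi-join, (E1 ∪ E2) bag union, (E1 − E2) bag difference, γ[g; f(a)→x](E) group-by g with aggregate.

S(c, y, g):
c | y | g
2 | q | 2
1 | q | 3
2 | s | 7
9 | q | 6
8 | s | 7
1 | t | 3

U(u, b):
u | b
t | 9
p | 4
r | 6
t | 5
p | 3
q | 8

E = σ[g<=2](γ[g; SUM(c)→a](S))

Stepwise |·|:
  S → 6
  γ[g; SUM(c)→a](S) → 4
  σ[g<=2](γ[g; SUM(c)→a](S)) → 1

|E| = 1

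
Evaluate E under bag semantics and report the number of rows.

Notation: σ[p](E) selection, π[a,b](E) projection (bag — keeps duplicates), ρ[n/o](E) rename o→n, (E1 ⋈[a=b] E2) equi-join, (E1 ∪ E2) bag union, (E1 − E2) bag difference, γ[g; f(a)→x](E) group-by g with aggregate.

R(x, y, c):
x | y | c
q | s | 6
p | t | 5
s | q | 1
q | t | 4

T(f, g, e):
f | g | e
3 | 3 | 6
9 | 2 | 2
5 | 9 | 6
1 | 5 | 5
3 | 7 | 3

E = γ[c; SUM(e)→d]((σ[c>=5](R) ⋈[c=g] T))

Subexpression sizes:
  R → 4
  σ[c>=5](R) → 2
  T → 5
  (σ[c>=5](R) ⋈[c=g] T) → 1
  γ[c; SUM(e)→d]((σ[c>=5](R) ⋈[c=g] T)) → 1

|E| = 1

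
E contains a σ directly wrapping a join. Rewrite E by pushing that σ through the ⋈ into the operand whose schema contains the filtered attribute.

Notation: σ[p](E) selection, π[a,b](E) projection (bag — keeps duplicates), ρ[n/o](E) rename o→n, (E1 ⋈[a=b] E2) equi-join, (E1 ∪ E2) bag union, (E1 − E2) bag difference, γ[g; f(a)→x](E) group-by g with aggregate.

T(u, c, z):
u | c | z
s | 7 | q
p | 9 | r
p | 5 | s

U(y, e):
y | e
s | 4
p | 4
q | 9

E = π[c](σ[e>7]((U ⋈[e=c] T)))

σ filters on e, owned by the left side.
E' = π[c]((σ[e>7](U) ⋈[e=c] T))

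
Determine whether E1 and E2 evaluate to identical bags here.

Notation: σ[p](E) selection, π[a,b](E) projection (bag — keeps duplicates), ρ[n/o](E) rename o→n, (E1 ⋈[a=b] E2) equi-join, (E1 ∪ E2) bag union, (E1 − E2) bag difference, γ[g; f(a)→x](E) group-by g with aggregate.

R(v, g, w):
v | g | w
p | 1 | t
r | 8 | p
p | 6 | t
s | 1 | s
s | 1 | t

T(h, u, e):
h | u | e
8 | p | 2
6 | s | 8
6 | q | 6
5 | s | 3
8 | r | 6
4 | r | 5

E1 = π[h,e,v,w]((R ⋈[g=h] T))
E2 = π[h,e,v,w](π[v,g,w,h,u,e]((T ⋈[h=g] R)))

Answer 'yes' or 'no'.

E1 per-node cardinality:
  R → 5
  T → 6
  (R ⋈[g=h] T) → 4
  π[h,e,v,w]((R ⋈[g=h] T)) → 4
E2 per-node cardinality:
  T → 6
  R → 5
  (T ⋈[h=g] R) → 4
  π[v,g,w,h,u,e]((T ⋈[h=g] R)) → 4
  π[h,e,v,w](π[v,g,w,h,u,e]((T ⋈[h=g] R))) → 4

E1 and E2 produce the same multiset:
h | e | v | w
6 | 6 | p | t
6 | 8 | p | t
8 | 2 | r | p
8 | 6 | r | p

yes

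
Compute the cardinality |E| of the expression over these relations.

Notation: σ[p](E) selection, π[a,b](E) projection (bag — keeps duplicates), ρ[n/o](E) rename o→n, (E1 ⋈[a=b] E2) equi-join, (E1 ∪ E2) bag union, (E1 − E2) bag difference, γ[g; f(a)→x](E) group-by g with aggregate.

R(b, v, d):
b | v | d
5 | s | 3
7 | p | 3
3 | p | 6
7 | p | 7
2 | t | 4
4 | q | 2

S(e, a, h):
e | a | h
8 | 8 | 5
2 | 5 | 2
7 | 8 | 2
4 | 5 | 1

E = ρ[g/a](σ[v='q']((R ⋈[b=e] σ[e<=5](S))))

Row counts bottom-up:
  R → 6
  S → 4
  σ[e<=5](S) → 2
  (R ⋈[b=e] σ[e<=5](S)) → 2
  σ[v='q']((R ⋈[b=e] σ[e<=5](S))) → 1
  ρ[g/a](σ[v='q']((R ⋈[b=e] σ[e<=5](S)))) → 1

|E| = 1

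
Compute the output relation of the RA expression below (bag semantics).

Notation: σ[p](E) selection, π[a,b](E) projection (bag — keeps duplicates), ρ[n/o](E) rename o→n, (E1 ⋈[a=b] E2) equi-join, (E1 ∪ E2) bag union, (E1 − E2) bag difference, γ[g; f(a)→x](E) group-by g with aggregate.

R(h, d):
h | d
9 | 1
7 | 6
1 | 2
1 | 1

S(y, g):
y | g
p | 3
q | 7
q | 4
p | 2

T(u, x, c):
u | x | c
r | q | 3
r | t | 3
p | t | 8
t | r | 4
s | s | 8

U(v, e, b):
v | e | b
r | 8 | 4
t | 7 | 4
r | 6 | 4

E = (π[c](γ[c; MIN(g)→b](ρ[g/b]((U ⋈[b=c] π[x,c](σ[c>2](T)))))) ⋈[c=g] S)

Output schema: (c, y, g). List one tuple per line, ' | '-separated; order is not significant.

Per-node cardinality:
  U → 3
  T → 5
  σ[c>2](T) → 5
  π[x,c](σ[c>2](T)) → 5
  (U ⋈[b=c] π[x,c](σ[c>2](T))) → 3
  ρ[g/b]((U ⋈[b=c] π[x,c](σ[c>2](T)))) → 3
  γ[c; MIN(g)→b](ρ[g/b]((U ⋈[b=c] π[x,c](σ[c>2](T))))) → 1
  π[c](γ[c; MIN(g)→b](ρ[g/b]((U ⋈[b=c] π[x,c](σ[c>2](T)))))) → 1
  S → 4
  (π[c](γ[c; MIN(g)→b](ρ[g/b]((U ⋈[b=c] π[x,c](σ[c>2](T)))))) ⋈[c=g] S) → 1

== RESULT ==
c | y | g
4 | q | 4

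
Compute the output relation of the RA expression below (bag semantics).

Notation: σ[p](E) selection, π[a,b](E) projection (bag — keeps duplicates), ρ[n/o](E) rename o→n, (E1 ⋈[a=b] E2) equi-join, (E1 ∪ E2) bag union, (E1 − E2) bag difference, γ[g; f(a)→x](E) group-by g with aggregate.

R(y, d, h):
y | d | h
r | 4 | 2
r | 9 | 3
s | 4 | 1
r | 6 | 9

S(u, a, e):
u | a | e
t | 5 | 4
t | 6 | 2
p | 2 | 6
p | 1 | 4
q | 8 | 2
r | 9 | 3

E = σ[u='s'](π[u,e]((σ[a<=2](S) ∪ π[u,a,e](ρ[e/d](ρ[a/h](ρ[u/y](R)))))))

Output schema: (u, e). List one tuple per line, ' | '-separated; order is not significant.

Stepwise |·|:
  S → 6
  σ[a<=2](S) → 2
  R → 4
  ρ[u/y](R) → 4
  ρ[a/h](ρ[u/y](R)) → 4
  ρ[e/d](ρ[a/h](ρ[u/y](R))) → 4
  π[u,a,e](ρ[e/d](ρ[a/h](ρ[u/y](R)))) → 4
  (σ[a<=2](S) ∪ π[u,a,e](ρ[e/d](ρ[a/h](ρ[u/y](R))))) → 6
  π[u,e]((σ[a<=2](S) ∪ π[u,a,e](ρ[e/d](ρ[a/h](ρ[u/y](R)))))) → 6
  σ[u='s'](π[u,e]((σ[a<=2](S) ∪ π[u,a,e](ρ[e/d](ρ[a/h](ρ[u/y](R))))))) → 1

== RESULT ==
u | e
s | 4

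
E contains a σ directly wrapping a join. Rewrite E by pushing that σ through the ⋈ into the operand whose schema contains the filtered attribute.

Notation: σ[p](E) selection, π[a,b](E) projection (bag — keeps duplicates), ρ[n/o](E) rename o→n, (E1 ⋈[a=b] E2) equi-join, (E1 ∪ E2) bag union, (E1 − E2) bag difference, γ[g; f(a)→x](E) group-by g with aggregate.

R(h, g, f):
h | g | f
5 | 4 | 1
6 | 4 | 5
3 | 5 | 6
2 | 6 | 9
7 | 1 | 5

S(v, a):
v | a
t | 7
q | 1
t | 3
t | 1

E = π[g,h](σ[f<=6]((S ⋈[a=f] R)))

σ filters on f, owned by the right side.
E' = π[g,h]((S ⋈[a=f] σ[f<=6](R)))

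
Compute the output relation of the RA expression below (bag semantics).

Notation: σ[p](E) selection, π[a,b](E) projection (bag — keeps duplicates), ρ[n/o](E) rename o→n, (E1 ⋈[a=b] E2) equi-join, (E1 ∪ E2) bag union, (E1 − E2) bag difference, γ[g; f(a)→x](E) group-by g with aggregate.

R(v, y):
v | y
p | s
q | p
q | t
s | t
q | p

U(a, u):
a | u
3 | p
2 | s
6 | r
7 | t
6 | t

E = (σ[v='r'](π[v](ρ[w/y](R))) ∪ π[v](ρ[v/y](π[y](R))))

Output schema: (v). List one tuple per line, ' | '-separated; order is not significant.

Subexpression sizes:
  R → 5
  ρ[w/y](R) → 5
  π[v](ρ[w/y](R)) → 5
  σ[v='r'](π[v](ρ[w/y](R))) → 0
  R → 5
  π[y](R) → 5
  ρ[v/y](π[y](R)) → 5
  π[v](ρ[v/y](π[y](R))) → 5
  (σ[v='r'](π[v](ρ[w/y](R))) ∪ π[v](ρ[v/y](π[y](R)))) → 5

== RESULT ==
v
p
p
s
t
t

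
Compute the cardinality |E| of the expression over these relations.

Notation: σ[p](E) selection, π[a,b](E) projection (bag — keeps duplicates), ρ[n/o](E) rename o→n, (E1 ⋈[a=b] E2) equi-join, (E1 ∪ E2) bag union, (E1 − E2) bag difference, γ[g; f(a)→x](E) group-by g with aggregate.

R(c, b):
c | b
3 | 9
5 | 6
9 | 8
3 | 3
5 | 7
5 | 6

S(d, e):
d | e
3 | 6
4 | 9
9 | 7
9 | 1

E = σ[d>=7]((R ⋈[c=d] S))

Row counts bottom-up:
  R → 6
  S → 4
  (R ⋈[c=d] S) → 4
  σ[d>=7]((R ⋈[c=d] S)) → 2

|E| = 2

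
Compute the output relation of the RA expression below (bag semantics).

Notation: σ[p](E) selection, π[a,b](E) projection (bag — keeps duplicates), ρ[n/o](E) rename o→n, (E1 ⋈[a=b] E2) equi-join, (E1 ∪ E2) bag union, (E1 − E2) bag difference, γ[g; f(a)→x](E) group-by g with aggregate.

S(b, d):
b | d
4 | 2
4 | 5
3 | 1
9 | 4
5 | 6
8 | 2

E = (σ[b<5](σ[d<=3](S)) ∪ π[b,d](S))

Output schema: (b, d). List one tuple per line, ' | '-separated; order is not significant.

Row counts bottom-up:
  S → 6
  σ[d<=3](S) → 3
  σ[b<5](σ[d<=3](S)) → 2
  S → 6
  π[b,d](S) → 6
  (σ[b<5](σ[d<=3](S)) ∪ π[b,d](S)) → 8

== RESULT ==
b | d
3 | 1
3 | 1
4 | 2
4 | 2
4 | 5
5 | 6
8 | 2
9 | 4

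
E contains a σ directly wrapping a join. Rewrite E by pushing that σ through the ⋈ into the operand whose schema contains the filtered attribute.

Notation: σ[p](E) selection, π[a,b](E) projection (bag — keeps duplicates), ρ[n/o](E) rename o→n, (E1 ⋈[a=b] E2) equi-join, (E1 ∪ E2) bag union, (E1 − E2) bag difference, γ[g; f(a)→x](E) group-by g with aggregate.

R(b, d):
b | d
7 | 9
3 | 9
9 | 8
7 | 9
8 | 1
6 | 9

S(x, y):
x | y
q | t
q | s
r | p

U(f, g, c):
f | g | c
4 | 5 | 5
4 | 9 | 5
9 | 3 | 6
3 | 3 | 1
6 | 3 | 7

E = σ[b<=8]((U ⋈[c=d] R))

σ filters on b, owned by the right side.
E' = (U ⋈[c=d] σ[b<=8](R))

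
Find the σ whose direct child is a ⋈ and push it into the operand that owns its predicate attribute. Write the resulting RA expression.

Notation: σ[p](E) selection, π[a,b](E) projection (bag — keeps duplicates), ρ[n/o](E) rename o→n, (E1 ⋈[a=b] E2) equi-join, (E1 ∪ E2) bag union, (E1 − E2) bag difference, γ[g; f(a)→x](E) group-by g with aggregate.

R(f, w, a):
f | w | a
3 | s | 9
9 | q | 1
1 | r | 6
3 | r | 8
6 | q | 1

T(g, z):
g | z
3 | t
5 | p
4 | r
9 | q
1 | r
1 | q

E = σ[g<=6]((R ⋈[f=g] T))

σ filters on g, owned by the right side.
E' = (R ⋈[f=g] σ[g<=6](T))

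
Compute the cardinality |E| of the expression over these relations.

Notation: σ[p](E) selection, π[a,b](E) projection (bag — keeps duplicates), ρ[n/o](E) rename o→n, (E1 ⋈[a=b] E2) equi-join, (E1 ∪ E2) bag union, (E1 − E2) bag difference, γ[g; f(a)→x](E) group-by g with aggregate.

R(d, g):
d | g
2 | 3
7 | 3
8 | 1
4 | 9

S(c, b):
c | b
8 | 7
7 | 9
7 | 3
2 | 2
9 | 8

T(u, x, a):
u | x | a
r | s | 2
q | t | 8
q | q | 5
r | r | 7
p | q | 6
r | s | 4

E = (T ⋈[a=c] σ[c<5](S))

Stepwise |·|:
  T → 6
  S → 5
  σ[c<5](S) → 1
  (T ⋈[a=c] σ[c<5](S)) → 1

|E| = 1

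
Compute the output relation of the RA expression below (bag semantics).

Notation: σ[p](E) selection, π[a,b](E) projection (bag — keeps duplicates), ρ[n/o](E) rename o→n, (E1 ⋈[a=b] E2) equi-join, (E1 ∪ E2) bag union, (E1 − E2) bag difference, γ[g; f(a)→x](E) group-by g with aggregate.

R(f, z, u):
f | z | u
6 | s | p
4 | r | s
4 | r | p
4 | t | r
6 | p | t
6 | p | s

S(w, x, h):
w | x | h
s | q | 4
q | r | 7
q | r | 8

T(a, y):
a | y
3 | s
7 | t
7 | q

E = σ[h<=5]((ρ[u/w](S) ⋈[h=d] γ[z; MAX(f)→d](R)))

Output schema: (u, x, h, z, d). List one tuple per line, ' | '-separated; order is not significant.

Stepwise |·|:
  S → 3
  ρ[u/w](S) → 3
  R → 6
  γ[z; MAX(f)→d](R) → 4
  (ρ[u/w](S) ⋈[h=d] γ[z; MAX(f)→d](R)) → 2
  σ[h<=5]((ρ[u/w](S) ⋈[h=d] γ[z; MAX(f)→d](R))) → 2

== RESULT ==
u | x | h | z | d
s | q | 4 | r | 4
s | q | 4 | t | 4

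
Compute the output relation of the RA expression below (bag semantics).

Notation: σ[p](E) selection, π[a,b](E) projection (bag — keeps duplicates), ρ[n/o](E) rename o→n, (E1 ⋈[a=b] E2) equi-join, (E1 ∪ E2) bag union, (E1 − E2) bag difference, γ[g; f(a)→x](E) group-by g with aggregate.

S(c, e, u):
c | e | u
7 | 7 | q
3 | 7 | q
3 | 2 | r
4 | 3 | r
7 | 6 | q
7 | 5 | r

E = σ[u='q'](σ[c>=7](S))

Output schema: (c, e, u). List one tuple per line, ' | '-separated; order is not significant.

Row counts bottom-up:
  S → 6
  σ[c>=7](S) → 3
  σ[u='q'](σ[c>=7](S)) → 2

== RESULT ==
c | e | u
7 | 6 | q
7 | 7 | q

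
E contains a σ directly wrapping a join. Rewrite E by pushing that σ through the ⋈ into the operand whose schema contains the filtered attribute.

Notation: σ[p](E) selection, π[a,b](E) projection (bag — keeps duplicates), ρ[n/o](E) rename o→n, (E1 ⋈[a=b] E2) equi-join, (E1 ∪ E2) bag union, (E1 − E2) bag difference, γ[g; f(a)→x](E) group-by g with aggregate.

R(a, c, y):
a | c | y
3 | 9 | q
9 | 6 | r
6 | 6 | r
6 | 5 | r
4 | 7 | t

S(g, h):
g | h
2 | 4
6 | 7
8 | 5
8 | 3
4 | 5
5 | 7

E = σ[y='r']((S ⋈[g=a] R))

σ filters on y, owned by the right side.
E' = (S ⋈[g=a] σ[y='r'](R))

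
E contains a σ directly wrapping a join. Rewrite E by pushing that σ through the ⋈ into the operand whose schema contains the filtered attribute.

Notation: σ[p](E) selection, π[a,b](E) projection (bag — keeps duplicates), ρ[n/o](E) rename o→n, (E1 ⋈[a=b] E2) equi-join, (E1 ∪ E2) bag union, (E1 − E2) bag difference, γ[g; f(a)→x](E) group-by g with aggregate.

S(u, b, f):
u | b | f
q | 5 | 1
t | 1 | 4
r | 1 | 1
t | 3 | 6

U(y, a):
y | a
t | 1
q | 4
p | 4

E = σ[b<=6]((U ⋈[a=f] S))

σ filters on b, owned by the right side.
E' = (U ⋈[a=f] σ[b<=6](S))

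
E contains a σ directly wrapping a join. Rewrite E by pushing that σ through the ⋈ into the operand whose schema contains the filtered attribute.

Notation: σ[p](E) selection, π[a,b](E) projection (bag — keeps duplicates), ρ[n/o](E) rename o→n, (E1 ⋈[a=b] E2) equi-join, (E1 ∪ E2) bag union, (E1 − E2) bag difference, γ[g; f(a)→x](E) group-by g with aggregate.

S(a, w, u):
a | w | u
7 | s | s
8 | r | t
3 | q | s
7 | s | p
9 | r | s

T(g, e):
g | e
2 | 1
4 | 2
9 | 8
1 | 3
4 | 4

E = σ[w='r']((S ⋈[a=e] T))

σ filters on w, owned by the left side.
E' = (σ[w='r'](S) ⋈[a=e] T)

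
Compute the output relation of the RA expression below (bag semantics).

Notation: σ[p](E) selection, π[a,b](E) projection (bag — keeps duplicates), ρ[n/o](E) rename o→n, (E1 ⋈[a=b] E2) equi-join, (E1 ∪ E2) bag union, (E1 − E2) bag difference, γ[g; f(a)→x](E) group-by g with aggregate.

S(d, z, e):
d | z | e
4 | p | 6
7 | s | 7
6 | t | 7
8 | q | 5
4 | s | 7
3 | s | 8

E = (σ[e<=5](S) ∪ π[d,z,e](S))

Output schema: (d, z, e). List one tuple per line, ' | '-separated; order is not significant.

Per-node cardinality:
  S → 6
  σ[e<=5](S) → 1
  S → 6
  π[d,z,e](S) → 6
  (σ[e<=5](S) ∪ π[d,z,e](S)) → 7

== RESULT ==
d | z | e
3 | s | 8
4 | p | 6
4 | s | 7
6 | t | 7
7 | s | 7
8 | q | 5
8 | q | 5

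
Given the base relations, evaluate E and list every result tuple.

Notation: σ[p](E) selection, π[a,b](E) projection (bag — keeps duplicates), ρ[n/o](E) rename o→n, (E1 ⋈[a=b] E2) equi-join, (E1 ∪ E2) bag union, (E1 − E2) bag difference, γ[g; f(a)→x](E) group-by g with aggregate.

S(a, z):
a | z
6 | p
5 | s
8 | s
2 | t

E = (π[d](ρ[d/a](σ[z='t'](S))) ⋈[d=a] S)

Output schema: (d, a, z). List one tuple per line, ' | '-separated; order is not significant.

Row counts bottom-up:
  S → 4
  σ[z='t'](S) → 1
  ρ[d/a](σ[z='t'](S)) → 1
  π[d](ρ[d/a](σ[z='t'](S))) → 1
  S → 4
  (π[d](ρ[d/a](σ[z='t'](S))) ⋈[d=a] S) → 1

== RESULT ==
d | a | z
2 | 2 | t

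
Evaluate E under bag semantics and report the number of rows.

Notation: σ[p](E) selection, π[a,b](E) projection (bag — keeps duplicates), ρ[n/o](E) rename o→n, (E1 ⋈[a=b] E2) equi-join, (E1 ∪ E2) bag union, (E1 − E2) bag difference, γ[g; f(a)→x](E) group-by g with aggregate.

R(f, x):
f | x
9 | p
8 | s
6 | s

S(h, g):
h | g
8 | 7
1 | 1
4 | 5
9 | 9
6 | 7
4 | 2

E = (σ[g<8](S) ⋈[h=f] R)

Stepwise |·|:
  S → 6
  σ[g<8](S) → 5
  R → 3
  (σ[g<8](S) ⋈[h=f] R) → 2

|E| = 2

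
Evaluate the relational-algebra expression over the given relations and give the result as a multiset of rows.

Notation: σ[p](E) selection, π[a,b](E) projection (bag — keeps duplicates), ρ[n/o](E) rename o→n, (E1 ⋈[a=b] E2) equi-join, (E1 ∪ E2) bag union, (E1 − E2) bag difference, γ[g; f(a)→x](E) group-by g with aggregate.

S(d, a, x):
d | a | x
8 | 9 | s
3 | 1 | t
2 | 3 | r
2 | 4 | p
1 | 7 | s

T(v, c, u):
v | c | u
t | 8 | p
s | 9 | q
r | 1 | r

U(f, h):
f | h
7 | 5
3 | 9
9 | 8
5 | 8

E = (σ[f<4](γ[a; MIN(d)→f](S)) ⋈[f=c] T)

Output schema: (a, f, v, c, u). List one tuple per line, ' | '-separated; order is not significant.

Per-node cardinality:
  S → 5
  γ[a; MIN(d)→f](S) → 5
  σ[f<4](γ[a; MIN(d)→f](S)) → 4
  T → 3
  (σ[f<4](γ[a; MIN(d)→f](S)) ⋈[f=c] T) → 1

== RESULT ==
a | f | v | c | u
7 | 1 | r | 1 | r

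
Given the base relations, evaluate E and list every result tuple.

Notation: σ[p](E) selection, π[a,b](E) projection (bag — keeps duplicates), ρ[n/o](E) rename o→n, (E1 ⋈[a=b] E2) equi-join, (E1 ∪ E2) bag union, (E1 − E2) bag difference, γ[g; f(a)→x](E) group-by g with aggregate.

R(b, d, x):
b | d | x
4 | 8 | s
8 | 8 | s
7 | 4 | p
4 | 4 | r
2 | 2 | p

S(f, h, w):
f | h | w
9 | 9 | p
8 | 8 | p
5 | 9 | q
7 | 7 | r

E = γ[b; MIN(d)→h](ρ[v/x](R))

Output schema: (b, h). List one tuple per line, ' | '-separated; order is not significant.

Subexpression sizes:
  R → 5
  ρ[v/x](R) → 5
  γ[b; MIN(d)→h](ρ[v/x](R)) → 4

== RESULT ==
b | h
2 | 2
4 | 4
7 | 4
8 | 8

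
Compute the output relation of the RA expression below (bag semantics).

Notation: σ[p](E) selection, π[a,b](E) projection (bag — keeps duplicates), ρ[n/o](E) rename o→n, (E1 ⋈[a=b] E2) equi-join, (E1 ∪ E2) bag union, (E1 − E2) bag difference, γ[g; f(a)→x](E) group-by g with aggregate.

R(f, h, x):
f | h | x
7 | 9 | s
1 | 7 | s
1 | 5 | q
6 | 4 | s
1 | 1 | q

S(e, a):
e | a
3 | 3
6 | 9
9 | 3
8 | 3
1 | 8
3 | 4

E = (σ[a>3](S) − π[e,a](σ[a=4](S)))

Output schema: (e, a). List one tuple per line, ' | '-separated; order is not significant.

Per-node cardinality:
  S → 6
  σ[a>3](S) → 3
  S → 6
  σ[a=4](S) → 1
  π[e,a](σ[a=4](S)) → 1
  (σ[a>3](S) − π[e,a](σ[a=4](S))) → 2

== RESULT ==
e | a
1 | 8
6 | 9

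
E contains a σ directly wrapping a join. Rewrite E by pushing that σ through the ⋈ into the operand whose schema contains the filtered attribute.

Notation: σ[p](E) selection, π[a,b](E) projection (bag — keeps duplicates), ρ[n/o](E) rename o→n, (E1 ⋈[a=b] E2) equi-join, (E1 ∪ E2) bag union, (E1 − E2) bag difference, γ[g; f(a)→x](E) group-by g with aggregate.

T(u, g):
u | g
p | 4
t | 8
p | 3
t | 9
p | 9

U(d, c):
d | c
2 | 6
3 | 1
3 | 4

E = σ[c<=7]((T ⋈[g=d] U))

σ filters on c, owned by the right side.
E' = (T ⋈[g=d] σ[c<=7](U))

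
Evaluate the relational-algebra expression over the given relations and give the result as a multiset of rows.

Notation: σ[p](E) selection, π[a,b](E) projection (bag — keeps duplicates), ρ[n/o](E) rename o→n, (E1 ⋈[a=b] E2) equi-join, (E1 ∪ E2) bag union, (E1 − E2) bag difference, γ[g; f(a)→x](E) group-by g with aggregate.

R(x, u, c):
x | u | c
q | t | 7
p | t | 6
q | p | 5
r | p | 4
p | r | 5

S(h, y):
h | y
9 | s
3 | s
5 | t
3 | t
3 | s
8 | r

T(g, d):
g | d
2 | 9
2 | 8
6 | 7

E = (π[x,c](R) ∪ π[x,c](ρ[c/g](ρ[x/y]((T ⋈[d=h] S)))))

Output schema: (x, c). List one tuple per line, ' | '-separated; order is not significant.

Row counts bottom-up:
  R → 5
  π[x,c](R) → 5
  T → 3
  S → 6
  (T ⋈[d=h] S) → 2
  ρ[x/y]((T ⋈[d=h] S)) → 2
  ρ[c/g](ρ[x/y]((T ⋈[d=h] S))) → 2
  π[x,c](ρ[c/g](ρ[x/y]((T ⋈[d=h] S)))) → 2
  (π[x,c](R) ∪ π[x,c](ρ[c/g](ρ[x/y]((T ⋈[d=h] S))))) → 7

== RESULT ==
x | c
p | 5
p | 6
q | 5
q | 7
r | 2
r | 4
s | 2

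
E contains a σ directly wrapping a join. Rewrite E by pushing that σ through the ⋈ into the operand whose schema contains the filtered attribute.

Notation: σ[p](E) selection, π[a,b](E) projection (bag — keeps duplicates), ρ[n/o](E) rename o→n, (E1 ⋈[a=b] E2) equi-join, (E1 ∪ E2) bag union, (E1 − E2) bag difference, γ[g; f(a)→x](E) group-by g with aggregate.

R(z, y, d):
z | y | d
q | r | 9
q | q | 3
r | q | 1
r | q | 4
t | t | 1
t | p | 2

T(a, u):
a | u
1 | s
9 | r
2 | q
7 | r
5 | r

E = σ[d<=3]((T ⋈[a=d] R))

σ filters on d, owned by the right side.
E' = (T ⋈[a=d] σ[d<=3](R))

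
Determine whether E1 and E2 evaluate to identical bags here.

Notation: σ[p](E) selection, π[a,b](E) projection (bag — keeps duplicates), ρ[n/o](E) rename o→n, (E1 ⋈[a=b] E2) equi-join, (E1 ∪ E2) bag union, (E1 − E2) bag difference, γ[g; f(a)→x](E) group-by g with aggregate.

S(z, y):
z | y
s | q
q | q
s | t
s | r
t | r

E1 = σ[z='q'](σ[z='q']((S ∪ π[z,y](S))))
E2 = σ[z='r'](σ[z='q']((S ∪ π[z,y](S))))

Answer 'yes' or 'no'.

E1 row counts bottom-up:
  S → 5
  S → 5
  π[z,y](S) → 5
  (S ∪ π[z,y](S)) → 10
  σ[z='q']((S ∪ π[z,y](S))) → 2
  σ[z='q'](σ[z='q']((S ∪ π[z,y](S)))) → 2
E2 row counts bottom-up:
  S → 5
  S → 5
  π[z,y](S) → 5
  (S ∪ π[z,y](S)) → 10
  σ[z='q']((S ∪ π[z,y](S))) → 2
  σ[z='r'](σ[z='q']((S ∪ π[z,y](S)))) → 0

E1 result:
z | y
q | q
q | q
E2 result:
z | y
(0 rows)
Witness: ('q', 'q') appears 2× in E1 but 0× in E2.

no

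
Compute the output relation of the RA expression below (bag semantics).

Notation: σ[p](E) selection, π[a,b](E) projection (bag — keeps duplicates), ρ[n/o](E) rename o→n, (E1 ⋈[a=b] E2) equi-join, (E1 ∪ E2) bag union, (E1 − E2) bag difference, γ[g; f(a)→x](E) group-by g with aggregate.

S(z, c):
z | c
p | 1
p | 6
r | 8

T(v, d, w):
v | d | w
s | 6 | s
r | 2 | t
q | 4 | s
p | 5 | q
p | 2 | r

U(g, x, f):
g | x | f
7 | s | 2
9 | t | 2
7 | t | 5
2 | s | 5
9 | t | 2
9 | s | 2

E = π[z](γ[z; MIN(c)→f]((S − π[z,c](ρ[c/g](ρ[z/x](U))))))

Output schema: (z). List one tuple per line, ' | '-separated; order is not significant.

Per-node cardinality:
  S → 3
  U → 6
  ρ[z/x](U) → 6
  ρ[c/g](ρ[z/x](U)) → 6
  π[z,c](ρ[c/g](ρ[z/x](U))) → 6
  (S − π[z,c](ρ[c/g](ρ[z/x](U)))) → 3
  γ[z; MIN(c)→f]((S − π[z,c](ρ[c/g](ρ[z/x](U))))) → 2
  π[z](γ[z; MIN(c)→f]((S − π[z,c](ρ[c/g](ρ[z/x](U)))))) → 2

== RESULT ==
z
p
r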